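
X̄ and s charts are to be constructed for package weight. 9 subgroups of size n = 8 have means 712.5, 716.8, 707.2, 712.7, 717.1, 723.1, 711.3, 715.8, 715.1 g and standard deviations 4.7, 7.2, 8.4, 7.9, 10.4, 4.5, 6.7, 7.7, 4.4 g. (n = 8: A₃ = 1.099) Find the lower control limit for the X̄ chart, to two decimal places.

707.06

X̄̄ = (712.5 + 716.8 + 707.2 + 712.7 + 717.1 + 723.1 + 711.3 + 715.8 + 715.1) / 9 = 714.6222
s̄ = (4.7 + 7.2 + 8.4 + 7.9 + 10.4 + 4.5 + 6.7 + 7.7 + 4.4) / 9 = 6.8778
LCL = X̄̄ − A₃·s̄ = 714.6222 − 1.099 × 6.8778 = 707.0635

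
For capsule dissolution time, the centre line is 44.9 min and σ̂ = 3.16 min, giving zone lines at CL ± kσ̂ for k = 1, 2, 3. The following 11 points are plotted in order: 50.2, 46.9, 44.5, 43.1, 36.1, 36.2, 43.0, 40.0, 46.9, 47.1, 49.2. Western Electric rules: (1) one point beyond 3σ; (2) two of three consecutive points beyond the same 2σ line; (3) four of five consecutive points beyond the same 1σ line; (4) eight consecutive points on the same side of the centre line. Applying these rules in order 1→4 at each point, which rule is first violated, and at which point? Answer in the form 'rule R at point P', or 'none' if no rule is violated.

rule 2 at point 6

Zone of each point (C = within 1σ̂, B = 1σ̂–2σ̂, A = 2σ̂–3σ̂, * = beyond 3σ̂; sign = side of CL): 1:+B, 2:+C, 3:-C, 4:-C, 5:-A, 6:-A, 7:-C, 8:-B, 9:+C, 10:+C, 11:+B
Rule 2 (two of three consecutive points beyond the same 2σ limit) is satisfied at point 6.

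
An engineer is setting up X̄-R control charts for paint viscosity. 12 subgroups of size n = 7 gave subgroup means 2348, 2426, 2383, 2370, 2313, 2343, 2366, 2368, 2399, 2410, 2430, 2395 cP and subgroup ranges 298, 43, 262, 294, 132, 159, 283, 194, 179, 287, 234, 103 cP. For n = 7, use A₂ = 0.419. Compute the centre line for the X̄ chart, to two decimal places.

2379.25

X̄̄ = (2348 + 2426 + 2383 + 2370 + 2313 + 2343 + 2366 + 2368 + 2399 + 2410 + 2430 + 2395) / 12 = 28551.0000 / 12 = 2379.2500
CL = X̄̄ = 2379.2500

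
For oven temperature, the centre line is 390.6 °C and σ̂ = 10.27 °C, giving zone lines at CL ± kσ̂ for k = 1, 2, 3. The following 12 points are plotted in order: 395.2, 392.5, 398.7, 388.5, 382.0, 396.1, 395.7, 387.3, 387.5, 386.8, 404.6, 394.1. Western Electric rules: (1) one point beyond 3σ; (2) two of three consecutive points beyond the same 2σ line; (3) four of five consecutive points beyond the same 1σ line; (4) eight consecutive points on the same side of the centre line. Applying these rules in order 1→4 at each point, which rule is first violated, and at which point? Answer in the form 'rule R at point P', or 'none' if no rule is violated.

Zone of each point (C = within 1σ̂, B = 1σ̂–2σ̂, A = 2σ̂–3σ̂, * = beyond 3σ̂; sign = side of CL): 1:+C, 2:+C, 3:+C, 4:-C, 5:-C, 6:+C, 7:+C, 8:-C, 9:-C, 10:-C, 11:+B, 12:+C
No rule fires across all 12 points.

none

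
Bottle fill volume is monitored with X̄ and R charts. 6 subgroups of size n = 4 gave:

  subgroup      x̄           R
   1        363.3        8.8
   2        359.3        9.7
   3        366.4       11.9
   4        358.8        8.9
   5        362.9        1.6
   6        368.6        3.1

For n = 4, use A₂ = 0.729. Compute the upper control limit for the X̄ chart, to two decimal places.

X̄̄ = (363.3 + 359.3 + 366.4 + 358.8 + 362.9 + 368.6) / 6 = 2179.3000 / 6 = 363.2167
R̄ = (8.8 + 9.7 + 11.9 + 8.9 + 1.6 + 3.1) / 6 = 44.0000 / 6 = 7.3333
UCL = X̄̄ + A₂·R̄ = 363.2167 + 0.729 × 7.3333 = 368.5627

368.56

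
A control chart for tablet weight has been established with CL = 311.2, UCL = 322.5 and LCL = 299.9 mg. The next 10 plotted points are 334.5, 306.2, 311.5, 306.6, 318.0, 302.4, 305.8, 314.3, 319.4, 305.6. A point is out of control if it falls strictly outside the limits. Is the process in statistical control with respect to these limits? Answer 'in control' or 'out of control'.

out of control

Compare each point to [299.9, 322.5]: sample 1 = 334.5 > UCL.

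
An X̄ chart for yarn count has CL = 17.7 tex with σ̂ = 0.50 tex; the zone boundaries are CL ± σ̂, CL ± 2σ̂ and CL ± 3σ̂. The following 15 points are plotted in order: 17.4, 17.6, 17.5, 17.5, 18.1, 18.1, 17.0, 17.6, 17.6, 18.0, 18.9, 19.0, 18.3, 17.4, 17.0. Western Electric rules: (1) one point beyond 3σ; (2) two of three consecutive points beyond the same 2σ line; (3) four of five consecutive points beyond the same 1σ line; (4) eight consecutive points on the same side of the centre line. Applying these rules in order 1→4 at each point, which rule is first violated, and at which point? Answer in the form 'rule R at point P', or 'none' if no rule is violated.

rule 2 at point 12

Zone of each point (C = within 1σ̂, B = 1σ̂–2σ̂, A = 2σ̂–3σ̂, * = beyond 3σ̂; sign = side of CL): 1:-C, 2:-C, 3:-C, 4:-C, 5:+C, 6:+C, 7:-B, 8:-C, 9:-C, 10:+C, 11:+A, 12:+A, 13:+B, 14:-C, 15:-B
Rule 2 (two of three consecutive points beyond the same 2σ limit) is satisfied at point 12.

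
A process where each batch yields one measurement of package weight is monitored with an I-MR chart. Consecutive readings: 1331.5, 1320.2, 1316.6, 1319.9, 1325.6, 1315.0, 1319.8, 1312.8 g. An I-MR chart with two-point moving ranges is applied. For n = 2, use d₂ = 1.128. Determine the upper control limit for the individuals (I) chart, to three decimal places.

1337.766

X̄ = (1331.5 + 1320.2 + 1316.6 + 1319.9 + 1325.6 + 1315.0 + 1319.8 + 1312.8) / 8 = 1320.1750
Moving ranges: 11.3, 3.6, 3.3, 5.7, 10.6, 4.8, 7.0; M̄R̄ = 46.3000 / 7 = 6.6143
UCL = X̄ + 3·M̄R̄/d₂ = 1320.1750 + 3 × 6.6143 / 1.128 = 1337.7662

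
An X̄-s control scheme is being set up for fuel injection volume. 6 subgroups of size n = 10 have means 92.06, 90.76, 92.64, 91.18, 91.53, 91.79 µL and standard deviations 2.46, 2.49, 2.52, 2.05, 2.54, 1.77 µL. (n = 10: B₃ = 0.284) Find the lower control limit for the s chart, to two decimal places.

0.65

s̄ = (2.46 + 2.49 + 2.52 + 2.05 + 2.54 + 1.77) / 6 = 2.3050
LCL_s = B₃·s̄ = 0.284 × 2.3050 = 0.6546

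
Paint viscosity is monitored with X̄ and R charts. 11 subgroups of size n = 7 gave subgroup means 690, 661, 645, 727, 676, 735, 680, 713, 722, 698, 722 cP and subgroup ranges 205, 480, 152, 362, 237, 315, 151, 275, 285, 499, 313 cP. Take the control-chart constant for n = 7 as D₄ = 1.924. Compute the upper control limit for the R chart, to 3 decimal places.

R̄ = (205 + 480 + 152 + 362 + 237 + 315 + 151 + 275 + 285 + 499 + 313) / 11 = 3274.0000 / 11 = 297.6364
UCL_R = D₄·R̄ = 1.924 × 297.6364 = 572.6524

572.652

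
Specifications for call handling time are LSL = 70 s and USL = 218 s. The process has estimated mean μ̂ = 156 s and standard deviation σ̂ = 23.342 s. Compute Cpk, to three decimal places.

Cpu = (USL − μ̂) / (3σ̂) = (218 − 156) / (3 × 23.342) = 0.8854; Cpl = (μ̂ − LSL) / (3σ̂) = (156 − 70) / (3 × 23.342) = 1.2281; Cpk = min(Cpu, Cpl) = 0.8854

0.885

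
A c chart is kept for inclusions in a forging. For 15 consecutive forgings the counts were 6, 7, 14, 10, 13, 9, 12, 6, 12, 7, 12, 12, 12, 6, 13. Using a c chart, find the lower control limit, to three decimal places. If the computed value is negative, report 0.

0.548

c̄ = (6 + 7 + 14 + 10 + 13 + 9 + 12 + 6 + 12 + 7 + 12 + 12 + 12 + 6 + 13) / 15 = 151 / 15 = 10.0667
LCL = c̄ − 3√c̄ = 10.0667 − 3 × 3.1728 = 0.5483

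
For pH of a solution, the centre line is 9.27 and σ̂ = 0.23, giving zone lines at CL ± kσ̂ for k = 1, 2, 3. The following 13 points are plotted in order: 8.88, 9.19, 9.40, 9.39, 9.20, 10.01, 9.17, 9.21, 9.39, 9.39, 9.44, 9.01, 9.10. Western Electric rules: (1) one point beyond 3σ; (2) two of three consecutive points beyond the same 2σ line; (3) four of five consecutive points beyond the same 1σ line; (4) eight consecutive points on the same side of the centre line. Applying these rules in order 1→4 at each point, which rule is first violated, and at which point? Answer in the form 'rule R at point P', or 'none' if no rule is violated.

Zone of each point (C = within 1σ̂, B = 1σ̂–2σ̂, A = 2σ̂–3σ̂, * = beyond 3σ̂; sign = side of CL): 1:-B, 2:-C, 3:+C, 4:+C, 5:-C, 6:+*, 7:-C, 8:-C, 9:+C, 10:+C, 11:+C, 12:-B, 13:-C
Rule 1 (one point beyond the 3σ limits) is satisfied at point 6.

rule 1 at point 6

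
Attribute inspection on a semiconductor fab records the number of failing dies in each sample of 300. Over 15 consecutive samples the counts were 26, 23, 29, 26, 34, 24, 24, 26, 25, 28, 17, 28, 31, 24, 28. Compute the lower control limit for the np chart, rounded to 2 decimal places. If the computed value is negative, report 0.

11.53

p̄ = Σdᵢ / (k·n) = 393 / (15 × 300) = 0.08733
LCL = np̄ − 3·√(np̄(1−p̄)) = 26.2000 − 3 × 4.8900 = 11.5301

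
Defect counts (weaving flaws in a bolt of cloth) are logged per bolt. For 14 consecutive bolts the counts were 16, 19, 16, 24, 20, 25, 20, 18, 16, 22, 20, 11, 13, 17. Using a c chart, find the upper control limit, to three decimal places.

c̄ = (16 + 19 + 16 + 24 + 20 + 25 + 20 + 18 + 16 + 22 + 20 + 11 + 13 + 17) / 14 = 257 / 14 = 18.3571
UCL = c̄ + 3√c̄ = 18.3571 + 3 × √18.3571 = 18.3571 + 3 × 4.2845 = 31.2107

31.211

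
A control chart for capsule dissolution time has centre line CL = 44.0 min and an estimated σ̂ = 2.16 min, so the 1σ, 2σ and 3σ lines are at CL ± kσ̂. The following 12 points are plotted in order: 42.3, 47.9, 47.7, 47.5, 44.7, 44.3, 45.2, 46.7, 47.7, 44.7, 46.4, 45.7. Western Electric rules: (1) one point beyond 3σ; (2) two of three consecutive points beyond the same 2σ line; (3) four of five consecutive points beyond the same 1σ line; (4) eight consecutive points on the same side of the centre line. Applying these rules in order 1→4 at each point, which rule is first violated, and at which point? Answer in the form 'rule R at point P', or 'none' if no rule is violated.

rule 4 at point 9

Zone of each point (C = within 1σ̂, B = 1σ̂–2σ̂, A = 2σ̂–3σ̂, * = beyond 3σ̂; sign = side of CL): 1:-C, 2:+B, 3:+B, 4:+B, 5:+C, 6:+C, 7:+C, 8:+B, 9:+B, 10:+C, 11:+B, 12:+C
Rule 4 (eight consecutive points on the same side of the centre line) is satisfied at point 9.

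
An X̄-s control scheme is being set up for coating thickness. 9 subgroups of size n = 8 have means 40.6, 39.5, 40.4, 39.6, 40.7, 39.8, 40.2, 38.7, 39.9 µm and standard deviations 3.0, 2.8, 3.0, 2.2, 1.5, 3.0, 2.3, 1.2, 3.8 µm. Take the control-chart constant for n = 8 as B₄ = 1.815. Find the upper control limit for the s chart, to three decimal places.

4.598

s̄ = (3.0 + 2.8 + 3.0 + 2.2 + 1.5 + 3.0 + 2.3 + 1.2 + 3.8) / 9 = 2.5333
UCL_s = B₄·s̄ = 1.815 × 2.5333 = 4.5980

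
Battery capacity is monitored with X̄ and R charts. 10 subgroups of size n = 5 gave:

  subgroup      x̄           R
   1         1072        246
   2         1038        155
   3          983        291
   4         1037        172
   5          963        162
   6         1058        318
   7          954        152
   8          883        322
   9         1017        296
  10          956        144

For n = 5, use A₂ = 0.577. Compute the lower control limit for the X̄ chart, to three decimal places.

X̄̄ = (1072 + 1038 + 983 + 1037 + 963 + 1058 + 954 + 883 + 1017 + 956) / 10 = 9961.0000 / 10 = 996.1000
R̄ = (246 + 155 + 291 + 172 + 162 + 318 + 152 + 322 + 296 + 144) / 10 = 2258.0000 / 10 = 225.8000
LCL = X̄̄ − A₂·R̄ = 996.1000 − 0.577 × 225.8000 = 865.8134

865.813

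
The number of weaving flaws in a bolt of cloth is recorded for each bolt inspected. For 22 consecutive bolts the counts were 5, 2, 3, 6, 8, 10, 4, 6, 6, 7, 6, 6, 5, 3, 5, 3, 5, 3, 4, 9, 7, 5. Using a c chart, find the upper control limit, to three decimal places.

12.311

c̄ = (5 + 2 + 3 + 6 + 8 + 10 + 4 + 6 + 6 + 7 + 6 + 6 + 5 + 3 + 5 + 3 + 5 + 3 + 4 + 9 + 7 + 5) / 22 = 118 / 22 = 5.3636
UCL = c̄ + 3√c̄ = 5.3636 + 3 × √5.3636 = 5.3636 + 3 × 2.3160 = 12.3115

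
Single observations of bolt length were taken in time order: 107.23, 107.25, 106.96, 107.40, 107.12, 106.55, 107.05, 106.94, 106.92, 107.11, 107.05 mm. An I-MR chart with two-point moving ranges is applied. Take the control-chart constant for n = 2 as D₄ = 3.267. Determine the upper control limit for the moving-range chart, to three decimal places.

0.810

Moving ranges: 0.02, 0.29, 0.44, 0.28, 0.57, 0.50, 0.11, 0.02, 0.19, 0.06; M̄R̄ = 2.4800 / 10 = 0.2480
UCL_MR = D₄·M̄R̄ = 3.267 × 0.2480 = 0.8102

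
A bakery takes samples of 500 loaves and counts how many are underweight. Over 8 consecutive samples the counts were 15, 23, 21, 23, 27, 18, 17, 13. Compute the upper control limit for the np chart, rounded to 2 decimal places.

32.65

p̄ = Σdᵢ / (k·n) = 157 / (8 × 500) = 0.03925
UCL = np̄ + 3·√(np̄(1−p̄)) = 19.6250 + 3 × √(19.6250×0.96075) = 19.6250 + 3 × 4.3422 = 32.6516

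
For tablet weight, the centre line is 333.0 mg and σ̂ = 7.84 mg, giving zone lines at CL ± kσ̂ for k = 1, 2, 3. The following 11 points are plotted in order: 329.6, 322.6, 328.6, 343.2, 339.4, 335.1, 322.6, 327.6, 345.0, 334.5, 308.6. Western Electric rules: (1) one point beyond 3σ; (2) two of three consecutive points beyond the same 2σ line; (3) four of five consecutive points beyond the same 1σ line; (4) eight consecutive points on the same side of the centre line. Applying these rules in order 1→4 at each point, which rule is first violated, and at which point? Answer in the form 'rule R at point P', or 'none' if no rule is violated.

Zone of each point (C = within 1σ̂, B = 1σ̂–2σ̂, A = 2σ̂–3σ̂, * = beyond 3σ̂; sign = side of CL): 1:-C, 2:-B, 3:-C, 4:+B, 5:+C, 6:+C, 7:-B, 8:-C, 9:+B, 10:+C, 11:-*
Rule 1 (one point beyond the 3σ limits) is satisfied at point 11.

rule 1 at point 11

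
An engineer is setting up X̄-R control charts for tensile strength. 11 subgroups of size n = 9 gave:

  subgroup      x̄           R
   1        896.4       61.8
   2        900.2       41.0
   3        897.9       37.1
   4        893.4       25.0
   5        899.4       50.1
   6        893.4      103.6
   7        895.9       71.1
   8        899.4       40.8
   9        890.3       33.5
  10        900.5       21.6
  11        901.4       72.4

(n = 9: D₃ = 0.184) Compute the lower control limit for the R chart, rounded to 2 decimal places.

9.33

R̄ = (61.8 + 41.0 + 37.1 + 25.0 + 50.1 + 103.6 + 71.1 + 40.8 + 33.5 + 21.6 + 72.4) / 11 = 558.0000 / 11 = 50.7273
LCL_R = D₃·R̄ = 0.184 × 50.7273 = 9.3338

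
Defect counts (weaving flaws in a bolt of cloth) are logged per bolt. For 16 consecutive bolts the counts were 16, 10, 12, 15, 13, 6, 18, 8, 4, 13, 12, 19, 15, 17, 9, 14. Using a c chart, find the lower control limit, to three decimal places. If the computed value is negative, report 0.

c̄ = (16 + 10 + 12 + 15 + 13 + 6 + 18 + 8 + 4 + 13 + 12 + 19 + 15 + 17 + 9 + 14) / 16 = 201 / 16 = 12.5625
LCL = c̄ − 3√c̄ = 12.5625 − 3 × 3.5444 = 1.9294

1.929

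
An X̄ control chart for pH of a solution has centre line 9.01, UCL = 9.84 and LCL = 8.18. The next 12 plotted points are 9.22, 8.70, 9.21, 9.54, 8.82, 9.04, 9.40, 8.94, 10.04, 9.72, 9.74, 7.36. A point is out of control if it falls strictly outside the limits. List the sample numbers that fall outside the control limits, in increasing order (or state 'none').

Compare each point to [8.18, 9.84]: sample 9 = 10.04 > UCL; sample 12 = 7.36 < LCL.

9, 12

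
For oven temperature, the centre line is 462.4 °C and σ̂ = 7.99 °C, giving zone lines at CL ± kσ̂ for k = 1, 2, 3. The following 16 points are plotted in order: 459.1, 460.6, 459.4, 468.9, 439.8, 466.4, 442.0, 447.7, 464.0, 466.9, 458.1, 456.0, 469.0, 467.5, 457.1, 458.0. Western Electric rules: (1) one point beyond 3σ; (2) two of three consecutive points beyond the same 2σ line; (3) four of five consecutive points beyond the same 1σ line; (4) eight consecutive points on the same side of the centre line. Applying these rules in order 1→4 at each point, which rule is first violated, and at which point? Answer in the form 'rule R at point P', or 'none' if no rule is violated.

Zone of each point (C = within 1σ̂, B = 1σ̂–2σ̂, A = 2σ̂–3σ̂, * = beyond 3σ̂; sign = side of CL): 1:-C, 2:-C, 3:-C, 4:+C, 5:-A, 6:+C, 7:-A, 8:-B, 9:+C, 10:+C, 11:-C, 12:-C, 13:+C, 14:+C, 15:-C, 16:-C
Rule 2 (two of three consecutive points beyond the same 2σ limit) is satisfied at point 7.

rule 2 at point 7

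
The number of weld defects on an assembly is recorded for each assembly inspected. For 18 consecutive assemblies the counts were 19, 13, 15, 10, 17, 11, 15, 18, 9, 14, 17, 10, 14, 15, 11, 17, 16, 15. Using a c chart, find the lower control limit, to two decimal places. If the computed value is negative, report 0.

c̄ = (19 + 13 + 15 + 10 + 17 + 11 + 15 + 18 + 9 + 14 + 17 + 10 + 14 + 15 + 11 + 17 + 16 + 15) / 18 = 256 / 18 = 14.2222
LCL = c̄ − 3√c̄ = 14.2222 − 3 × 3.7712 = 2.9085

2.91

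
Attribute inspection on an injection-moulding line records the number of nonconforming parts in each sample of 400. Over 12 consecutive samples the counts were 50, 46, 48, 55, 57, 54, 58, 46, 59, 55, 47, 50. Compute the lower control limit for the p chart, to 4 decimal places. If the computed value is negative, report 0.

0.0797

p̄ = Σdᵢ / (k·n) = 625 / (12 × 400) = 0.13021
LCL = p̄ − 3·√(p̄(1−p̄)/n) = 0.13021 − 3 × 0.01683 = 0.07973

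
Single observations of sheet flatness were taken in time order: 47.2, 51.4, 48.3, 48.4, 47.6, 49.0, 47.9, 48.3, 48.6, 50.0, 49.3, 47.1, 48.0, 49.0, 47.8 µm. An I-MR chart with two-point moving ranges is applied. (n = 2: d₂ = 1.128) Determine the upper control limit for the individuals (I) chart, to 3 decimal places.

X̄ = (47.2 + 51.4 + 48.3 + 48.4 + 47.6 + 49.0 + 47.9 + 48.3 + 48.6 + 50.0 + 49.3 + 47.1 + 48.0 + 49.0 + 47.8) / 15 = 48.5267
Moving ranges: 4.2, 3.1, 0.1, 0.8, 1.4, 1.1, 0.4, 0.3, 1.4, 0.7, 2.2, 0.9, 1.0, 1.2; M̄R̄ = 18.8000 / 14 = 1.3429
UCL = X̄ + 3·M̄R̄/d₂ = 48.5267 + 3 × 1.3429 / 1.128 = 52.0981

52.098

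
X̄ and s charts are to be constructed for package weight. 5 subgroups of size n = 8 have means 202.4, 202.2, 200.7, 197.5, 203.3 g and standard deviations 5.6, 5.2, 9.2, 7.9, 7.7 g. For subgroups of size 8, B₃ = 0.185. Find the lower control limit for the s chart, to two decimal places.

1.32

s̄ = (5.6 + 5.2 + 9.2 + 7.9 + 7.7) / 5 = 7.1200
LCL_s = B₃·s̄ = 0.185 × 7.1200 = 1.3172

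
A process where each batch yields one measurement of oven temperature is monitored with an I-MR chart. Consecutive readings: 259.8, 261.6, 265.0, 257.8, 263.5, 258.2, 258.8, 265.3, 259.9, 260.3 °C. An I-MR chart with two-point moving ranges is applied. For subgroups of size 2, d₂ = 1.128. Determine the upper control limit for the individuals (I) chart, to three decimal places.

271.747

X̄ = (259.8 + 261.6 + 265.0 + 257.8 + 263.5 + 258.2 + 258.8 + 265.3 + 259.9 + 260.3) / 10 = 261.0200
Moving ranges: 1.8, 3.4, 7.2, 5.7, 5.3, 0.6, 6.5, 5.4, 0.4; M̄R̄ = 36.3000 / 9 = 4.0333
UCL = X̄ + 3·M̄R̄/d₂ = 261.0200 + 3 × 4.0333 / 1.128 = 271.7470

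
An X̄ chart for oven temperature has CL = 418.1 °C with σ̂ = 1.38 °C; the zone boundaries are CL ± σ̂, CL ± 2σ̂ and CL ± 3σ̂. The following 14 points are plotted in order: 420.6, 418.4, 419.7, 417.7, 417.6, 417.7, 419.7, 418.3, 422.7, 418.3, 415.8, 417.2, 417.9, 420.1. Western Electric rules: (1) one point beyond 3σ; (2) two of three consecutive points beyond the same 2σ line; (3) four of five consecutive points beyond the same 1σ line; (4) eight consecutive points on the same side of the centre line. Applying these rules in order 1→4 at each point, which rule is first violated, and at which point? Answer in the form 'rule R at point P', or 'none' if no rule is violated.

rule 1 at point 9

Zone of each point (C = within 1σ̂, B = 1σ̂–2σ̂, A = 2σ̂–3σ̂, * = beyond 3σ̂; sign = side of CL): 1:+B, 2:+C, 3:+B, 4:-C, 5:-C, 6:-C, 7:+B, 8:+C, 9:+*, 10:+C, 11:-B, 12:-C, 13:-C, 14:+B
Rule 1 (one point beyond the 3σ limits) is satisfied at point 9.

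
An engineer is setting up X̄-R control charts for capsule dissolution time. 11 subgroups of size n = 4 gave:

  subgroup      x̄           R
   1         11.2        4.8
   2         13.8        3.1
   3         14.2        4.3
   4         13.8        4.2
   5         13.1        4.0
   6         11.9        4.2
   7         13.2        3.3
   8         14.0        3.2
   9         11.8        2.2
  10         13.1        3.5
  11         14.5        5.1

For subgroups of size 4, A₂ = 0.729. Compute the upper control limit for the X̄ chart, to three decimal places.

X̄̄ = (11.2 + 13.8 + 14.2 + 13.8 + 13.1 + 11.9 + 13.2 + 14.0 + 11.8 + 13.1 + 14.5) / 11 = 144.6000 / 11 = 13.1455
R̄ = (4.8 + 3.1 + 4.3 + 4.2 + 4.0 + 4.2 + 3.3 + 3.2 + 2.2 + 3.5 + 5.1) / 11 = 41.9000 / 11 = 3.8091
UCL = X̄̄ + A₂·R̄ = 13.1455 + 0.729 × 3.8091 = 15.9223

15.922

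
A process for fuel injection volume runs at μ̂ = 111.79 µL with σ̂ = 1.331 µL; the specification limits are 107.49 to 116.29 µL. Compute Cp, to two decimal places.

1.10

Cp = (USL − LSL) / (6σ̂) = (116.29 − 107.49) / (6 × 1.331) = 8.8000 / 7.9860 = 1.1019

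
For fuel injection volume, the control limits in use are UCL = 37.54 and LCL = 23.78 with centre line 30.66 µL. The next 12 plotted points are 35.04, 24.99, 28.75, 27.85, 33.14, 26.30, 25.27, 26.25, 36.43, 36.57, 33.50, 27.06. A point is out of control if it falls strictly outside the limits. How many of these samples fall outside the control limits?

All 12 points lie within [23.78, 37.54].

0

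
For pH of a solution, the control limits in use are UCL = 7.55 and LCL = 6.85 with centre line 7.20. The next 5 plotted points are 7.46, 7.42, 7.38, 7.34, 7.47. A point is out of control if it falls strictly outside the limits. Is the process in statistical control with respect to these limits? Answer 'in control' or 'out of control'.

All 5 points lie within [6.85, 7.55].

in control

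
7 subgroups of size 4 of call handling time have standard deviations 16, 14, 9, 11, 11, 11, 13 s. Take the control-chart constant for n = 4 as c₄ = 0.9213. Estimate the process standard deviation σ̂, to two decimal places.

s̄ = (16 + 14 + 9 + 11 + 11 + 11 + 13) / 7 = 12.1429
σ̂ = s̄ / c₄ = 12.1429 / 0.9213 = 13.1801

13.18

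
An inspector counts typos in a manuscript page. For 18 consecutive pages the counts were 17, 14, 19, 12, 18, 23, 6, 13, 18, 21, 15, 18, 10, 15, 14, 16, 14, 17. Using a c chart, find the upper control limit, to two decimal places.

27.39

c̄ = (17 + 14 + 19 + 12 + 18 + 23 + 6 + 13 + 18 + 21 + 15 + 18 + 10 + 15 + 14 + 16 + 14 + 17) / 18 = 280 / 18 = 15.5556
UCL = c̄ + 3√c̄ = 15.5556 + 3 × √15.5556 = 15.5556 + 3 × 3.9441 = 27.3877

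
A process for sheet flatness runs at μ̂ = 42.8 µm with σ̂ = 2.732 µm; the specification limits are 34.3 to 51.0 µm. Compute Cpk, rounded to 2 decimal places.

Cpu = (USL − μ̂) / (3σ̂) = (51.0 − 42.8) / (3 × 2.732) = 1.0005; Cpl = (μ̂ − LSL) / (3σ̂) = (42.8 − 34.3) / (3 × 2.732) = 1.0371; Cpk = min(Cpu, Cpl) = 1.0005

1.00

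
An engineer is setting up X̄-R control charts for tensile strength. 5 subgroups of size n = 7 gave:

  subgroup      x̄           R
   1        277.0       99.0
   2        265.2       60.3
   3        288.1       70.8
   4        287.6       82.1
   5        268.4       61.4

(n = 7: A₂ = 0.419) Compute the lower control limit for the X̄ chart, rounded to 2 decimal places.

245.95

X̄̄ = (277.0 + 265.2 + 288.1 + 287.6 + 268.4) / 5 = 1386.3000 / 5 = 277.2600
R̄ = (99.0 + 60.3 + 70.8 + 82.1 + 61.4) / 5 = 373.6000 / 5 = 74.7200
LCL = X̄̄ − A₂·R̄ = 277.2600 − 0.419 × 74.7200 = 245.9523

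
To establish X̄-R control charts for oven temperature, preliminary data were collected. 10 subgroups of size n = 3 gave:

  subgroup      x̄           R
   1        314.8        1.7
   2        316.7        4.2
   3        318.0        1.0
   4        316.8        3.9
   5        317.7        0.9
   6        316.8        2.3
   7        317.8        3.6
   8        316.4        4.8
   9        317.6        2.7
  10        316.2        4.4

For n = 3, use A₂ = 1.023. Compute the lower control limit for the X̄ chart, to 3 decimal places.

313.862

X̄̄ = (314.8 + 316.7 + 318.0 + 316.8 + 317.7 + 316.8 + 317.8 + 316.4 + 317.6 + 316.2) / 10 = 3168.8000 / 10 = 316.8800
R̄ = (1.7 + 4.2 + 1.0 + 3.9 + 0.9 + 2.3 + 3.6 + 4.8 + 2.7 + 4.4) / 10 = 29.5000 / 10 = 2.9500
LCL = X̄̄ − A₂·R̄ = 316.8800 − 1.023 × 2.9500 = 313.8621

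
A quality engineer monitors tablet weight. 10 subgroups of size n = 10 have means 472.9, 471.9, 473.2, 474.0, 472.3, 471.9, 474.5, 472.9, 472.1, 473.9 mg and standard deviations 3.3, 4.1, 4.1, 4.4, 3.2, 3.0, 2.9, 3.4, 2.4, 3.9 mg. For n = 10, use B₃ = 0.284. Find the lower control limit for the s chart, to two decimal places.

0.99

s̄ = (3.3 + 4.1 + 4.1 + 4.4 + 3.2 + 3.0 + 2.9 + 3.4 + 2.4 + 3.9) / 10 = 3.4700
LCL_s = B₃·s̄ = 0.284 × 3.4700 = 0.9855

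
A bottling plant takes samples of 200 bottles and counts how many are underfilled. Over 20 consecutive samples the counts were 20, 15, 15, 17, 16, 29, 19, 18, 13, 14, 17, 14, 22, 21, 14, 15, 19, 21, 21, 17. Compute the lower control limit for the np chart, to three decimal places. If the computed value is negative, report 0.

p̄ = Σdᵢ / (k·n) = 357 / (20 × 200) = 0.08925
LCL = np̄ − 3·√(np̄(1−p̄)) = 17.8500 − 3 × 4.0320 = 5.7541

5.754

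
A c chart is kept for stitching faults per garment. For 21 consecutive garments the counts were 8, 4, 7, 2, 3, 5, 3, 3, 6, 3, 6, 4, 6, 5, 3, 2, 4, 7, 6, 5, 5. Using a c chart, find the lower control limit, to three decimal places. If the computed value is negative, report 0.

c̄ = (8 + 4 + 7 + 2 + 3 + 5 + 3 + 3 + 6 + 3 + 6 + 4 + 6 + 5 + 3 + 2 + 4 + 7 + 6 + 5 + 5) / 21 = 97 / 21 = 4.6190
LCL = c̄ − 3√c̄ = 4.6190 − 3 × 2.1492 = -1.8285 → 0 (cannot be negative)

0.000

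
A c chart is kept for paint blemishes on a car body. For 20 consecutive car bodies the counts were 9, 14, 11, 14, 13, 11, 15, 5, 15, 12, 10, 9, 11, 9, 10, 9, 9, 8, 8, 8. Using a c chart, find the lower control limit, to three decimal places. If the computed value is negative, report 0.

c̄ = (9 + 14 + 11 + 14 + 13 + 11 + 15 + 5 + 15 + 12 + 10 + 9 + 11 + 9 + 10 + 9 + 9 + 8 + 8 + 8) / 20 = 210 / 20 = 10.5000
LCL = c̄ − 3√c̄ = 10.5000 − 3 × 3.2404 = 0.7789

0.779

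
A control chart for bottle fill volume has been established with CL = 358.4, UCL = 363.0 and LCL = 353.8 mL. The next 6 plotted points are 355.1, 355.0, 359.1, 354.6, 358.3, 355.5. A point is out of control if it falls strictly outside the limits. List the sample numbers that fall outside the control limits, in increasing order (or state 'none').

none

All 6 points lie within [353.8, 363.0].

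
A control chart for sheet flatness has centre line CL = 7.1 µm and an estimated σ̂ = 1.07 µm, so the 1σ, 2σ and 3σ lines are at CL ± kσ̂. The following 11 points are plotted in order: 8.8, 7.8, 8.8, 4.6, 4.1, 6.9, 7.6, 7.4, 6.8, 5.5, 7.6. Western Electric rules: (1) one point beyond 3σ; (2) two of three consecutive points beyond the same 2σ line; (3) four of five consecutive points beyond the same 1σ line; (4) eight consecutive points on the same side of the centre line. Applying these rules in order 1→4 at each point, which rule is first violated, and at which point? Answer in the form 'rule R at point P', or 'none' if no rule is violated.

Zone of each point (C = within 1σ̂, B = 1σ̂–2σ̂, A = 2σ̂–3σ̂, * = beyond 3σ̂; sign = side of CL): 1:+B, 2:+C, 3:+B, 4:-A, 5:-A, 6:-C, 7:+C, 8:+C, 9:-C, 10:-B, 11:+C
Rule 2 (two of three consecutive points beyond the same 2σ limit) is satisfied at point 5.

rule 2 at point 5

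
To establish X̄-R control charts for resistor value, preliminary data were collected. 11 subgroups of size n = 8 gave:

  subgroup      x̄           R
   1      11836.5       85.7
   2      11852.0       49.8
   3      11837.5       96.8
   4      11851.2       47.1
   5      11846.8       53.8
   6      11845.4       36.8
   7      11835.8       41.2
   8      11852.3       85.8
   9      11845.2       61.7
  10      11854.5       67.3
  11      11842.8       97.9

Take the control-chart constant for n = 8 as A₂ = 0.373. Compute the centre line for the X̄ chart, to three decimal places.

11845.455

X̄̄ = (11836.5 + 11852.0 + 11837.5 + 11851.2 + 11846.8 + 11845.4 + 11835.8 + 11852.3 + 11845.2 + 11854.5 + 11842.8) / 11 = 130300.0000 / 11 = 11845.4545
CL = X̄̄ = 11845.4545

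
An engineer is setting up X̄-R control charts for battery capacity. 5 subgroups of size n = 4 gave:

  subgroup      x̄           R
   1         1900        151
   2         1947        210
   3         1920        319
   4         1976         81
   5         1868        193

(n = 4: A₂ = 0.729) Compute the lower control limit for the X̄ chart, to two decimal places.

X̄̄ = (1900 + 1947 + 1920 + 1976 + 1868) / 5 = 9611.0000 / 5 = 1922.2000
R̄ = (151 + 210 + 319 + 81 + 193) / 5 = 954.0000 / 5 = 190.8000
LCL = X̄̄ − A₂·R̄ = 1922.2000 − 0.729 × 190.8000 = 1783.1068

1783.11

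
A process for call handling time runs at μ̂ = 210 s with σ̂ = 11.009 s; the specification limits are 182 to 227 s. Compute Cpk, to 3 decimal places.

Cpu = (USL − μ̂) / (3σ̂) = (227 − 210) / (3 × 11.009) = 0.5147; Cpl = (μ̂ − LSL) / (3σ̂) = (210 − 182) / (3 × 11.009) = 0.8478; Cpk = min(Cpu, Cpl) = 0.5147

0.515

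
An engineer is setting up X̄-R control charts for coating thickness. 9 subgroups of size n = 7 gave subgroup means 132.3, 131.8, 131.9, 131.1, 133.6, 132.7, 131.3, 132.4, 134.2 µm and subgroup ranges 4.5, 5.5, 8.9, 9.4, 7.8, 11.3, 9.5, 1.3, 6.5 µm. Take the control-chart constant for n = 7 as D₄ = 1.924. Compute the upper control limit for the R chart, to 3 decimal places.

R̄ = (4.5 + 5.5 + 8.9 + 9.4 + 7.8 + 11.3 + 9.5 + 1.3 + 6.5) / 9 = 64.7000 / 9 = 7.1889
UCL_R = D₄·R̄ = 1.924 × 7.1889 = 13.8314

13.831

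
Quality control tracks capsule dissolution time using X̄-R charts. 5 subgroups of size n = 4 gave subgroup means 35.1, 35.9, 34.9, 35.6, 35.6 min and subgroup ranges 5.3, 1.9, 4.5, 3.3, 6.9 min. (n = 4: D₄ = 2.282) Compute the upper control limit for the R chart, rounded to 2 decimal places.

R̄ = (5.3 + 1.9 + 4.5 + 3.3 + 6.9) / 5 = 21.9000 / 5 = 4.3800
UCL_R = D₄·R̄ = 2.282 × 4.3800 = 9.9952

10.00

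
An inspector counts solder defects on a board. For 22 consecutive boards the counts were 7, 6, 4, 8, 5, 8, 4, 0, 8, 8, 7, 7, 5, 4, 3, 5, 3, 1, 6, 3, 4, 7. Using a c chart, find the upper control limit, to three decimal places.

11.935

c̄ = (7 + 6 + 4 + 8 + 5 + 8 + 4 + 0 + 8 + 8 + 7 + 7 + 5 + 4 + 3 + 5 + 3 + 1 + 6 + 3 + 4 + 7) / 22 = 113 / 22 = 5.1364
UCL = c̄ + 3√c̄ = 5.1364 + 3 × √5.1364 = 5.1364 + 3 × 2.2664 = 11.9354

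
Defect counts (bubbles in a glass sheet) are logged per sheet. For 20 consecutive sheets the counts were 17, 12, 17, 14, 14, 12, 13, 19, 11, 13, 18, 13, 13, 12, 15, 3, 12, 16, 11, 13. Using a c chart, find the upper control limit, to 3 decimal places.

24.382

c̄ = (17 + 12 + 17 + 14 + 14 + 12 + 13 + 19 + 11 + 13 + 18 + 13 + 13 + 12 + 15 + 3 + 12 + 16 + 11 + 13) / 20 = 268 / 20 = 13.4000
UCL = c̄ + 3√c̄ = 13.4000 + 3 × √13.4000 = 13.4000 + 3 × 3.6606 = 24.3818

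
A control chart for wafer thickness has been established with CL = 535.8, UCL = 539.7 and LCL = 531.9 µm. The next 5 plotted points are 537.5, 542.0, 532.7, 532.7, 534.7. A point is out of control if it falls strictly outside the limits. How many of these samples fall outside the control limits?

1

Compare each point to [531.9, 539.7]: sample 2 = 542.0 > UCL.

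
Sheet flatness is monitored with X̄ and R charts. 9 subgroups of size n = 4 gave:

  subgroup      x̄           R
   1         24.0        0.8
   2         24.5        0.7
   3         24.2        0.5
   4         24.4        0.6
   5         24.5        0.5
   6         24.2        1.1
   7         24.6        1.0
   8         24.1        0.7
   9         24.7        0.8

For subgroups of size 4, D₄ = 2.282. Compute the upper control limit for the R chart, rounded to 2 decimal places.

R̄ = (0.8 + 0.7 + 0.5 + 0.6 + 0.5 + 1.1 + 1.0 + 0.7 + 0.8) / 9 = 6.7000 / 9 = 0.7444
UCL_R = D₄·R̄ = 2.282 × 0.7444 = 1.6988

1.70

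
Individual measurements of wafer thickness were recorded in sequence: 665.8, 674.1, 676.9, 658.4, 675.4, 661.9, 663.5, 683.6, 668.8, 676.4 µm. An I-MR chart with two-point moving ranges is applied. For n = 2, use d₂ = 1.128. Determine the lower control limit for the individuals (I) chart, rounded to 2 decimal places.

639.69

X̄ = (665.8 + 674.1 + 676.9 + 658.4 + 675.4 + 661.9 + 663.5 + 683.6 + 668.8 + 676.4) / 10 = 670.4800
Moving ranges: 8.3, 2.8, 18.5, 17.0, 13.5, 1.6, 20.1, 14.8, 7.6; M̄R̄ = 104.2000 / 9 = 11.5778
LCL = X̄ − 3·M̄R̄/d₂ = 670.4800 − 3 × 11.5778 / 1.128 = 639.6880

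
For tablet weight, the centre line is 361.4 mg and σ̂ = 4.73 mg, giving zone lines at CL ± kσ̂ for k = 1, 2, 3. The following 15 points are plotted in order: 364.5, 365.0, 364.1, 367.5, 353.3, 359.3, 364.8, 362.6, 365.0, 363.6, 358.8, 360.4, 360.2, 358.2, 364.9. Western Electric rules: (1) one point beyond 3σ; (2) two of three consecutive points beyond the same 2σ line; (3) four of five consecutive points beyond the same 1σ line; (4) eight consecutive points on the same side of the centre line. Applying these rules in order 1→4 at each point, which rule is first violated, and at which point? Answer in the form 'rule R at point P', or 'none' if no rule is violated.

Zone of each point (C = within 1σ̂, B = 1σ̂–2σ̂, A = 2σ̂–3σ̂, * = beyond 3σ̂; sign = side of CL): 1:+C, 2:+C, 3:+C, 4:+B, 5:-B, 6:-C, 7:+C, 8:+C, 9:+C, 10:+C, 11:-C, 12:-C, 13:-C, 14:-C, 15:+C
No rule fires across all 15 points.

none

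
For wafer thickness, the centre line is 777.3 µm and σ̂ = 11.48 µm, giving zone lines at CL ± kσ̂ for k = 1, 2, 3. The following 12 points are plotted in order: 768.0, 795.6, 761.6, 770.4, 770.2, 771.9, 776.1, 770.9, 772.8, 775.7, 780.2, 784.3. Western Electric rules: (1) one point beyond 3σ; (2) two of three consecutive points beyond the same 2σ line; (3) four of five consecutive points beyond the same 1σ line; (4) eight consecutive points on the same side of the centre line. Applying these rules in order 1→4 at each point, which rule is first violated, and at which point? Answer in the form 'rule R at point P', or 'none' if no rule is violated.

Zone of each point (C = within 1σ̂, B = 1σ̂–2σ̂, A = 2σ̂–3σ̂, * = beyond 3σ̂; sign = side of CL): 1:-C, 2:+B, 3:-B, 4:-C, 5:-C, 6:-C, 7:-C, 8:-C, 9:-C, 10:-C, 11:+C, 12:+C
Rule 4 (eight consecutive points on the same side of the centre line) is satisfied at point 10.

rule 4 at point 10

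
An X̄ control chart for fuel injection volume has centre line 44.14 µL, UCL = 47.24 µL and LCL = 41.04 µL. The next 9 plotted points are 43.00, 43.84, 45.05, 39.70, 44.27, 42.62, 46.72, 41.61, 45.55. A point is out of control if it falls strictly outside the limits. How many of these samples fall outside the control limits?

Compare each point to [41.04, 47.24]: sample 4 = 39.70 < LCL.

1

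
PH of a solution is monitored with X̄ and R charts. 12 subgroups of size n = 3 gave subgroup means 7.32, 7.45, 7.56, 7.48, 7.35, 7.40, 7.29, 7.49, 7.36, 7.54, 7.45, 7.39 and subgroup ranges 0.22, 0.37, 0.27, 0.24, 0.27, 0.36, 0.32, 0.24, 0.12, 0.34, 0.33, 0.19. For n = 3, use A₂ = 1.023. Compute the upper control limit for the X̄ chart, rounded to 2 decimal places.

X̄̄ = (7.32 + 7.45 + 7.56 + 7.48 + 7.35 + 7.40 + 7.29 + 7.49 + 7.36 + 7.54 + 7.45 + 7.39) / 12 = 89.0800 / 12 = 7.4233
R̄ = (0.22 + 0.37 + 0.27 + 0.24 + 0.27 + 0.36 + 0.32 + 0.24 + 0.12 + 0.34 + 0.33 + 0.19) / 12 = 3.2700 / 12 = 0.2725
UCL = X̄̄ + A₂·R̄ = 7.4233 + 1.023 × 0.2725 = 7.7021

7.70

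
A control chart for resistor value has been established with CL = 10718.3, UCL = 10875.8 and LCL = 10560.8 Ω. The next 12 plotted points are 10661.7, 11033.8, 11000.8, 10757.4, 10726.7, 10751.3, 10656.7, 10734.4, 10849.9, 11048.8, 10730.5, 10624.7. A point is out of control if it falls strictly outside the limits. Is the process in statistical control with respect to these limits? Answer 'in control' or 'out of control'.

out of control

Compare each point to [10560.8, 10875.8]: sample 2 = 11033.8 > UCL; sample 3 = 11000.8 > UCL; sample 10 = 11048.8 > UCL.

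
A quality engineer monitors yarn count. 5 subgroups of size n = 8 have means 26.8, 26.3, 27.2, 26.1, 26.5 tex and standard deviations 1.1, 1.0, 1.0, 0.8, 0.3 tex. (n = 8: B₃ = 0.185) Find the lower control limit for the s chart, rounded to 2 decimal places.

s̄ = (1.1 + 1.0 + 1.0 + 0.8 + 0.3) / 5 = 0.8400
LCL_s = B₃·s̄ = 0.185 × 0.8400 = 0.1554

0.16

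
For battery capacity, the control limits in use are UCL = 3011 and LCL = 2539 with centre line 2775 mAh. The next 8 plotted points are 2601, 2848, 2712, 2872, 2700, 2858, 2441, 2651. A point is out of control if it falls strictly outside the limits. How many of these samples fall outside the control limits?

Compare each point to [2539, 3011]: sample 7 = 2441 < LCL.

1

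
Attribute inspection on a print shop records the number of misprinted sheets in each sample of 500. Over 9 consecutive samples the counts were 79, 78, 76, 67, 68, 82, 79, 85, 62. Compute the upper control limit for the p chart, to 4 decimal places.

p̄ = Σdᵢ / (k·n) = 676 / (9 × 500) = 0.15022
UCL = p̄ + 3·√(p̄(1−p̄)/n) = 0.15022 + 3 × √(0.15022×0.84978/500) = 0.15022 + 3 × 0.01598 = 0.19816

0.1982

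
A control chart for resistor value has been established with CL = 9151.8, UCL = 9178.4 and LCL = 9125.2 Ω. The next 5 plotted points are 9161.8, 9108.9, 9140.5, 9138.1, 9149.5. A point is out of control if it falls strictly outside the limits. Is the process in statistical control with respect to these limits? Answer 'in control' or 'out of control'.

out of control

Compare each point to [9125.2, 9178.4]: sample 2 = 9108.9 < LCL.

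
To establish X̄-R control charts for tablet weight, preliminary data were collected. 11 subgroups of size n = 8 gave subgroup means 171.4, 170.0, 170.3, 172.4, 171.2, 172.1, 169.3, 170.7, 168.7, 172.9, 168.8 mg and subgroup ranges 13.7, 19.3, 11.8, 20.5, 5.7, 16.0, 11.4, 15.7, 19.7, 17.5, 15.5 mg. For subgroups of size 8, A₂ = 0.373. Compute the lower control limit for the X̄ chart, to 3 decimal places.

X̄̄ = (171.4 + 170.0 + 170.3 + 172.4 + 171.2 + 172.1 + 169.3 + 170.7 + 168.7 + 172.9 + 168.8) / 11 = 1877.8000 / 11 = 170.7091
R̄ = (13.7 + 19.3 + 11.8 + 20.5 + 5.7 + 16.0 + 11.4 + 15.7 + 19.7 + 17.5 + 15.5) / 11 = 166.8000 / 11 = 15.1636
LCL = X̄̄ − A₂·R̄ = 170.7091 − 0.373 × 15.1636 = 165.0531

165.053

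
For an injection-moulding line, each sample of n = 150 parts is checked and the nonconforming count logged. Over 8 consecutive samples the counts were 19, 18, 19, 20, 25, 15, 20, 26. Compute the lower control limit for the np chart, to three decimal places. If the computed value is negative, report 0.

p̄ = Σdᵢ / (k·n) = 162 / (8 × 150) = 0.13500
LCL = np̄ − 3·√(np̄(1−p̄)) = 20.2500 − 3 × 4.1852 = 7.6943

7.694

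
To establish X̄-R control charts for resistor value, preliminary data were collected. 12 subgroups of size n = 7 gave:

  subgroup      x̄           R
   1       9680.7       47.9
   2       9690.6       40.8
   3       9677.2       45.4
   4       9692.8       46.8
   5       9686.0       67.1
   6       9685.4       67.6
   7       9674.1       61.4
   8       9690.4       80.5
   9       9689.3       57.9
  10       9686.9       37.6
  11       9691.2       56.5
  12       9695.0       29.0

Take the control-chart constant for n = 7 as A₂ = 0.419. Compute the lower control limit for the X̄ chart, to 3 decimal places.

9664.339

X̄̄ = (9680.7 + 9690.6 + 9677.2 + 9692.8 + 9686.0 + 9685.4 + 9674.1 + 9690.4 + 9689.3 + 9686.9 + 9691.2 + 9695.0) / 12 = 116239.6000 / 12 = 9686.6333
R̄ = (47.9 + 40.8 + 45.4 + 46.8 + 67.1 + 67.6 + 61.4 + 80.5 + 57.9 + 37.6 + 56.5 + 29.0) / 12 = 638.5000 / 12 = 53.2083
LCL = X̄̄ − A₂·R̄ = 9686.6333 − 0.419 × 53.2083 = 9664.3390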